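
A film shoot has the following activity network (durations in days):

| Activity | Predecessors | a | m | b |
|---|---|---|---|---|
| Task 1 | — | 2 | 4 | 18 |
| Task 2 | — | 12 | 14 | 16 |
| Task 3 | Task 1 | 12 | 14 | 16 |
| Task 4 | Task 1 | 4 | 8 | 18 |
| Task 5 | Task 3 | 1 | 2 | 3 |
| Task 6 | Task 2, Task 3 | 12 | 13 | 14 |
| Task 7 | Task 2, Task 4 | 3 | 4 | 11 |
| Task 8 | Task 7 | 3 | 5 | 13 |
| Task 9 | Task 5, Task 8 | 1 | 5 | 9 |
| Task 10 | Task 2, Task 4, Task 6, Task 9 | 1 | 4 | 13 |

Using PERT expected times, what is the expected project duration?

te_Task 1 = (2 + 4·4 + 18)/6 = 36/6 = 6
te_Task 2 = (12 + 4·14 + 16)/6 = 84/6 = 14
te_Task 3 = (12 + 4·14 + 16)/6 = 84/6 = 14
te_Task 4 = (4 + 4·8 + 18)/6 = 54/6 = 9
te_Task 5 = (1 + 4·2 + 3)/6 = 12/6 = 2
te_Task 6 = (12 + 4·13 + 14)/6 = 78/6 = 13
te_Task 7 = (3 + 4·4 + 11)/6 = 30/6 = 5
te_Task 8 = (3 + 4·5 + 13)/6 = 36/6 = 6
te_Task 9 = (1 + 4·5 + 9)/6 = 30/6 = 5
te_Task 10 = (1 + 4·4 + 13)/6 = 30/6 = 5

Forward pass:
ES_Task 1 = 0; EF_Task 1 = 6
ES_Task 2 = 0; EF_Task 2 = 14
ES_Task 3 = 6; EF_Task 3 = 6+14 = 20
ES_Task 4 = 6; EF_Task 4 = 6+9 = 15
ES_Task 5 = 20; EF_Task 5 = 20+2 = 22
ES_Task 6 = max(EF_Task 2=14, EF_Task 3=20) = 20; EF_Task 6 = 20+13 = 33
ES_Task 7 = max(EF_Task 2=14, EF_Task 4=15) = 15; EF_Task 7 = 15+5 = 20
ES_Task 8 = 20; EF_Task 8 = 20+6 = 26
ES_Task 9 = max(EF_Task 5=22, EF_Task 8=26) = 26; EF_Task 9 = 26+5 = 31
ES_Task 10 = max(EF_Task 2=14, EF_Task 4=15, EF_Task 6=33, EF_Task 9=31) = 33; EF_Task 10 = 33+5 = 38
Expected project duration μ = 38 days. Critical path: Task 1 → Task 3 → Task 6 → Task 10.

38 days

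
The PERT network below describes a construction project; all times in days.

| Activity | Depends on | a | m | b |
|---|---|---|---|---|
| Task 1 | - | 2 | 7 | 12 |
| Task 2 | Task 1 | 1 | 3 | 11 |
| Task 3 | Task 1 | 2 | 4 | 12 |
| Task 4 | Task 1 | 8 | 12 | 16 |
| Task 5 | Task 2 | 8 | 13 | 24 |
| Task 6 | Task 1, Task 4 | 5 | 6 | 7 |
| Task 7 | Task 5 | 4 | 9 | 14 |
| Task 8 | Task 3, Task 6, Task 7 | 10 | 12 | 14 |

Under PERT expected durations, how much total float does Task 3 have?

22 days

te_Task 1 = (2 + 4·7 + 12)/6 = 42/6 = 7
te_Task 2 = (1 + 4·3 + 11)/6 = 24/6 = 4
te_Task 3 = (2 + 4·4 + 12)/6 = 30/6 = 5
te_Task 4 = (8 + 4·12 + 16)/6 = 72/6 = 12
te_Task 5 = (8 + 4·13 + 24)/6 = 84/6 = 14
te_Task 6 = (5 + 4·6 + 7)/6 = 36/6 = 6
te_Task 7 = (4 + 4·9 + 14)/6 = 54/6 = 9
te_Task 8 = (10 + 4·12 + 14)/6 = 72/6 = 12

Forward pass:
ES_Task 1 = 0; EF_Task 1 = 7
ES_Task 2 = 7; EF_Task 2 = 7+4 = 11
ES_Task 3 = 7; EF_Task 3 = 7+5 = 12
ES_Task 4 = 7; EF_Task 4 = 7+12 = 19
ES_Task 5 = 11; EF_Task 5 = 11+14 = 25
ES_Task 6 = max(EF_Task 1=7, EF_Task 4=19) = 19; EF_Task 6 = 19+6 = 25
ES_Task 7 = 25; EF_Task 7 = 25+9 = 34
ES_Task 8 = max(EF_Task 3=12, EF_Task 6=25, EF_Task 7=34) = 34; EF_Task 8 = 34+12 = 46
Expected project duration μ = 46 days. Critical path: Task 1 → Task 2 → Task 5 → Task 7 → Task 8.

Backward pass:
LF_Task 8 = 46; LS_Task 8 = 46−12 = 34
LF_Task 7 = LS_Task 8 = 34; LS_Task 7 = 34−9 = 25
LF_Task 6 = LS_Task 8 = 34; LS_Task 6 = 34−6 = 28
LF_Task 5 = LS_Task 7 = 25; LS_Task 5 = 25−14 = 11
LF_Task 4 = LS_Task 6 = 28; LS_Task 4 = 28−12 = 16
LF_Task 3 = LS_Task 8 = 34; LS_Task 3 = 34−5 = 29
LF_Task 2 = LS_Task 5 = 11; LS_Task 2 = 11−4 = 7
LF_Task 1 = min(LS_Task 2=7, LS_Task 3=29, LS_Task 4=16, LS_Task 6=28) = 7; LS_Task 1 = 7−7 = 0
Slack_Task 3 = LS_Task 3 − ES_Task 3 = 29 − 7 = 22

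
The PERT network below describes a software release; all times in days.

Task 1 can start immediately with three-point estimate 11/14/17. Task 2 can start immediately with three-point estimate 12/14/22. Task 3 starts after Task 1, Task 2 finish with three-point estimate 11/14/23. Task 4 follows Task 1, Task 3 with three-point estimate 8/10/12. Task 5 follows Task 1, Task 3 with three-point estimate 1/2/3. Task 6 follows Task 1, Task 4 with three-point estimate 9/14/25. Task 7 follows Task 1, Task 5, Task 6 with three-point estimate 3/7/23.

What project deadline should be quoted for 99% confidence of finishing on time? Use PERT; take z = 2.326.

75.7 days

te_Task 1 = (11 + 4·14 + 17)/6 = 84/6 = 14; σ²_Task 1 = ((17−11)/6)² = 1.000
te_Task 2 = (12 + 4·14 + 22)/6 = 90/6 = 15; σ²_Task 2 = ((22−12)/6)² = 2.778
te_Task 3 = (11 + 4·14 + 23)/6 = 90/6 = 15; σ²_Task 3 = ((23−11)/6)² = 4.000
te_Task 4 = (8 + 4·10 + 12)/6 = 60/6 = 10; σ²_Task 4 = ((12−8)/6)² = 0.444
te_Task 5 = (1 + 4·2 + 3)/6 = 12/6 = 2; σ²_Task 5 = ((3−1)/6)² = 0.111
te_Task 6 = (9 + 4·14 + 25)/6 = 90/6 = 15; σ²_Task 6 = ((25−9)/6)² = 7.111
te_Task 7 = (3 + 4·7 + 23)/6 = 54/6 = 9; σ²_Task 7 = ((23−3)/6)² = 11.111

Forward pass:
ES_Task 1 = 0; EF_Task 1 = 14
ES_Task 2 = 0; EF_Task 2 = 15
ES_Task 3 = max(EF_Task 1=14, EF_Task 2=15) = 15; EF_Task 3 = 15+15 = 30
ES_Task 4 = max(EF_Task 1=14, EF_Task 3=30) = 30; EF_Task 4 = 30+10 = 40
ES_Task 5 = max(EF_Task 1=14, EF_Task 3=30) = 30; EF_Task 5 = 30+2 = 32
ES_Task 6 = max(EF_Task 1=14, EF_Task 4=40) = 40; EF_Task 6 = 40+15 = 55
ES_Task 7 = max(EF_Task 1=14, EF_Task 5=32, EF_Task 6=55) = 55; EF_Task 7 = 55+9 = 64
Expected project duration μ = 64 days. Critical path: Task 2 → Task 3 → Task 4 → Task 6 → Task 7.

Variance along critical path = 2.778 + 4.000 + 0.444 + 7.111 + 11.111 = 25.444; σ = 5.044 days.
D = μ + z·σ = 64 + 2.326·5.044 = 75.7 days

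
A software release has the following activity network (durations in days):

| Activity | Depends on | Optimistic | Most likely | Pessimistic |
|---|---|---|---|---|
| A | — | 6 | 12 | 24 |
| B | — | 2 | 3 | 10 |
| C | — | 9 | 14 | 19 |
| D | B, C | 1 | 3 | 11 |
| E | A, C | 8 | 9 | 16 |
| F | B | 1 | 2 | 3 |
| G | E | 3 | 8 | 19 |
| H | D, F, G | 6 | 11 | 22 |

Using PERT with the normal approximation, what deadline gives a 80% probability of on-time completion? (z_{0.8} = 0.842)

48.6 days

te_A = (6 + 4·12 + 24)/6 = 78/6 = 13; σ²_A = ((24−6)/6)² = 9.000
te_B = (2 + 4·3 + 10)/6 = 24/6 = 4; σ²_B = ((10−2)/6)² = 1.778
te_C = (9 + 4·14 + 19)/6 = 84/6 = 14; σ²_C = ((19−9)/6)² = 2.778
te_D = (1 + 4·3 + 11)/6 = 24/6 = 4; σ²_D = ((11−1)/6)² = 2.778
te_E = (8 + 4·9 + 16)/6 = 60/6 = 10; σ²_E = ((16−8)/6)² = 1.778
te_F = (1 + 4·2 + 3)/6 = 12/6 = 2; σ²_F = ((3−1)/6)² = 0.111
te_G = (3 + 4·8 + 19)/6 = 54/6 = 9; σ²_G = ((19−3)/6)² = 7.111
te_H = (6 + 4·11 + 22)/6 = 72/6 = 12; σ²_H = ((22−6)/6)² = 7.111

Forward pass:
ES_A = 0; EF_A = 13
ES_B = 0; EF_B = 4
ES_C = 0; EF_C = 14
ES_D = max(EF_B=4, EF_C=14) = 14; EF_D = 14+4 = 18
ES_E = max(EF_A=13, EF_C=14) = 14; EF_E = 14+10 = 24
ES_F = 4; EF_F = 4+2 = 6
ES_G = 24; EF_G = 24+9 = 33
ES_H = max(EF_D=18, EF_F=6, EF_G=33) = 33; EF_H = 33+12 = 45
Expected project duration μ = 45 days. Critical path: C → E → G → H.

Variance along critical path = 2.778 + 1.778 + 7.111 + 7.111 = 18.778; σ = 4.333 days.
D = μ + z·σ = 45 + 0.842·4.333 = 48.6 days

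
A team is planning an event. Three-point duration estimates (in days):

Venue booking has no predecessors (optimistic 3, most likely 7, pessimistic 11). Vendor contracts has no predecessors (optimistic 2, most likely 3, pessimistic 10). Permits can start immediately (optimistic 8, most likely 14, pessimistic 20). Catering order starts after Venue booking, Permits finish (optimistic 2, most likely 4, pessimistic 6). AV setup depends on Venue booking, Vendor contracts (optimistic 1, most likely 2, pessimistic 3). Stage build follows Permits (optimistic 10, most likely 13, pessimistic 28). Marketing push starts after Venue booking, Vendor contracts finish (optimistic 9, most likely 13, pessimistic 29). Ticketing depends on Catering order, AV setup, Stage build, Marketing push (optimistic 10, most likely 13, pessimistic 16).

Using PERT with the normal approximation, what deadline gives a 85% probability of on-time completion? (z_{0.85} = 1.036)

45.9 days

te_Venue booking = (3 + 4·7 + 11)/6 = 42/6 = 7; σ²_Venue booking = ((11−3)/6)² = 1.778
te_Vendor contracts = (2 + 4·3 + 10)/6 = 24/6 = 4; σ²_Vendor contracts = ((10−2)/6)² = 1.778
te_Permits = (8 + 4·14 + 20)/6 = 84/6 = 14; σ²_Permits = ((20−8)/6)² = 4.000
te_Catering order = (2 + 4·4 + 6)/6 = 24/6 = 4; σ²_Catering order = ((6−2)/6)² = 0.444
te_AV setup = (1 + 4·2 + 3)/6 = 12/6 = 2; σ²_AV setup = ((3−1)/6)² = 0.111
te_Stage build = (10 + 4·13 + 28)/6 = 90/6 = 15; σ²_Stage build = ((28−10)/6)² = 9.000
te_Marketing push = (9 + 4·13 + 29)/6 = 90/6 = 15; σ²_Marketing push = ((29−9)/6)² = 11.111
te_Ticketing = (10 + 4·13 + 16)/6 = 78/6 = 13; σ²_Ticketing = ((16−10)/6)² = 1.000

Forward pass:
ES_Venue booking = 0; EF_Venue booking = 7
ES_Vendor contracts = 0; EF_Vendor contracts = 4
ES_Permits = 0; EF_Permits = 14
ES_Catering order = max(EF_Venue booking=7, EF_Permits=14) = 14; EF_Catering order = 14+4 = 18
ES_AV setup = max(EF_Venue booking=7, EF_Vendor contracts=4) = 7; EF_AV setup = 7+2 = 9
ES_Stage build = 14; EF_Stage build = 14+15 = 29
ES_Marketing push = max(EF_Venue booking=7, EF_Vendor contracts=4) = 7; EF_Marketing push = 7+15 = 22
ES_Ticketing = max(EF_Catering order=18, EF_AV setup=9, EF_Stage build=29, EF_Marketing push=22) = 29; EF_Ticketing = 29+13 = 42
Expected project duration μ = 42 days. Critical path: Permits → Stage build → Ticketing.

Variance along critical path = 4.000 + 9.000 + 1.000 = 14.000; σ = 3.742 days.
D = μ + z·σ = 42 + 1.036·3.742 = 45.9 days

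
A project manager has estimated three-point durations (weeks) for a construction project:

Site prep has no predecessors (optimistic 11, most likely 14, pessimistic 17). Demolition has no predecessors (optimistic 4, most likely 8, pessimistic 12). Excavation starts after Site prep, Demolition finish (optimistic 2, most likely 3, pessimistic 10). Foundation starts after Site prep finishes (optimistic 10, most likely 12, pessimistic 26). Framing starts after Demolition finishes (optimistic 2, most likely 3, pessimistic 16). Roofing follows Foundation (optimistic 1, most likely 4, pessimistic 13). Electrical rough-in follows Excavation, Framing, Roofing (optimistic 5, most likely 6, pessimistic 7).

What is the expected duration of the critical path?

39 weeks

te_Site prep = (11 + 4·14 + 17)/6 = 84/6 = 14
te_Demolition = (4 + 4·8 + 12)/6 = 48/6 = 8
te_Excavation = (2 + 4·3 + 10)/6 = 24/6 = 4
te_Foundation = (10 + 4·12 + 26)/6 = 84/6 = 14
te_Framing = (2 + 4·3 + 16)/6 = 30/6 = 5
te_Roofing = (1 + 4·4 + 13)/6 = 30/6 = 5
te_Electrical rough-in = (5 + 4·6 + 7)/6 = 36/6 = 6

Forward pass:
ES_Site prep = 0; EF_Site prep = 14
ES_Demolition = 0; EF_Demolition = 8
ES_Excavation = max(EF_Site prep=14, EF_Demolition=8) = 14; EF_Excavation = 14+4 = 18
ES_Foundation = 14; EF_Foundation = 14+14 = 28
ES_Framing = 8; EF_Framing = 8+5 = 13
ES_Roofing = 28; EF_Roofing = 28+5 = 33
ES_Electrical rough-in = max(EF_Excavation=18, EF_Framing=13, EF_Roofing=33) = 33; EF_Electrical rough-in = 33+6 = 39
Expected project duration μ = 39 weeks. Critical path: Site prep → Foundation → Roofing → Electrical rough-in.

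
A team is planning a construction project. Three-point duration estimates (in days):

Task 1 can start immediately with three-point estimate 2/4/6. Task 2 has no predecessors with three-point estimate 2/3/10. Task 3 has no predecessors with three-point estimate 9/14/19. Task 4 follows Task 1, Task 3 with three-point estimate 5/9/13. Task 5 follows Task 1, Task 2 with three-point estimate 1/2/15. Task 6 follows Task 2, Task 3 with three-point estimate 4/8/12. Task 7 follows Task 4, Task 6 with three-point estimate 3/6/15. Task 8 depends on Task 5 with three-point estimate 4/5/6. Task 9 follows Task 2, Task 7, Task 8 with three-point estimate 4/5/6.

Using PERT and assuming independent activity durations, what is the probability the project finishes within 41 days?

0.979

te_Task 1 = (2 + 4·4 + 6)/6 = 24/6 = 4; σ²_Task 1 = ((6−2)/6)² = 0.444
te_Task 2 = (2 + 4·3 + 10)/6 = 24/6 = 4; σ²_Task 2 = ((10−2)/6)² = 1.778
te_Task 3 = (9 + 4·14 + 19)/6 = 84/6 = 14; σ²_Task 3 = ((19−9)/6)² = 2.778
te_Task 4 = (5 + 4·9 + 13)/6 = 54/6 = 9; σ²_Task 4 = ((13−5)/6)² = 1.778
te_Task 5 = (1 + 4·2 + 15)/6 = 24/6 = 4; σ²_Task 5 = ((15−1)/6)² = 5.444
te_Task 6 = (4 + 4·8 + 12)/6 = 48/6 = 8; σ²_Task 6 = ((12−4)/6)² = 1.778
te_Task 7 = (3 + 4·6 + 15)/6 = 42/6 = 7; σ²_Task 7 = ((15−3)/6)² = 4.000
te_Task 8 = (4 + 4·5 + 6)/6 = 30/6 = 5; σ²_Task 8 = ((6−4)/6)² = 0.111
te_Task 9 = (4 + 4·5 + 6)/6 = 30/6 = 5; σ²_Task 9 = ((6−4)/6)² = 0.111

Forward pass:
ES_Task 1 = 0; EF_Task 1 = 4
ES_Task 2 = 0; EF_Task 2 = 4
ES_Task 3 = 0; EF_Task 3 = 14
ES_Task 4 = max(EF_Task 1=4, EF_Task 3=14) = 14; EF_Task 4 = 14+9 = 23
ES_Task 5 = max(EF_Task 1=4, EF_Task 2=4) = 4; EF_Task 5 = 4+4 = 8
ES_Task 6 = max(EF_Task 2=4, EF_Task 3=14) = 14; EF_Task 6 = 14+8 = 22
ES_Task 7 = max(EF_Task 4=23, EF_Task 6=22) = 23; EF_Task 7 = 23+7 = 30
ES_Task 8 = 8; EF_Task 8 = 8+5 = 13
ES_Task 9 = max(EF_Task 2=4, EF_Task 7=30, EF_Task 8=13) = 30; EF_Task 9 = 30+5 = 35
Expected project duration μ = 35 days. Critical path: Task 3 → Task 4 → Task 7 → Task 9.

Variance along critical path = 2.778 + 1.778 + 4.000 + 0.111 = 8.667; σ = √8.667 = 2.944 days.
Z = (41 − 35) / 2.944 = 2.038
P(T ≤ 41) = Φ(2.038) ≈ 0.979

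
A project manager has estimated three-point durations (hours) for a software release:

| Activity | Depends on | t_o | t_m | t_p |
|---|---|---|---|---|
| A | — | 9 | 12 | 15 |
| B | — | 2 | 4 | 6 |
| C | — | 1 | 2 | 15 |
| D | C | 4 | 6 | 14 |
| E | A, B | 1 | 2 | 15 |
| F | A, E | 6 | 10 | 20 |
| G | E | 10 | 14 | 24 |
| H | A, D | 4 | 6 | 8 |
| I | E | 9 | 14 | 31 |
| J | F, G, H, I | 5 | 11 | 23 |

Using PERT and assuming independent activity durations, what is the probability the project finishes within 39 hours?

te_A = (9 + 4·12 + 15)/6 = 72/6 = 12; σ²_A = ((15−9)/6)² = 1.000
te_B = (2 + 4·4 + 6)/6 = 24/6 = 4; σ²_B = ((6−2)/6)² = 0.444
te_C = (1 + 4·2 + 15)/6 = 24/6 = 4; σ²_C = ((15−1)/6)² = 5.444
te_D = (4 + 4·6 + 14)/6 = 42/6 = 7; σ²_D = ((14−4)/6)² = 2.778
te_E = (1 + 4·2 + 15)/6 = 24/6 = 4; σ²_E = ((15−1)/6)² = 5.444
te_F = (6 + 4·10 + 20)/6 = 66/6 = 11; σ²_F = ((20−6)/6)² = 5.444
te_G = (10 + 4·14 + 24)/6 = 90/6 = 15; σ²_G = ((24−10)/6)² = 5.444
te_H = (4 + 4·6 + 8)/6 = 36/6 = 6; σ²_H = ((8−4)/6)² = 0.444
te_I = (9 + 4·14 + 31)/6 = 96/6 = 16; σ²_I = ((31−9)/6)² = 13.444
te_J = (5 + 4·11 + 23)/6 = 72/6 = 12; σ²_J = ((23−5)/6)² = 9.000

Forward pass:
ES_A = 0; EF_A = 12
ES_B = 0; EF_B = 4
ES_C = 0; EF_C = 4
ES_D = 4; EF_D = 4+7 = 11
ES_E = max(EF_A=12, EF_B=4) = 12; EF_E = 12+4 = 16
ES_F = max(EF_A=12, EF_E=16) = 16; EF_F = 16+11 = 27
ES_G = 16; EF_G = 16+15 = 31
ES_H = max(EF_A=12, EF_D=11) = 12; EF_H = 12+6 = 18
ES_I = 16; EF_I = 16+16 = 32
ES_J = max(EF_F=27, EF_G=31, EF_H=18, EF_I=32) = 32; EF_J = 32+12 = 44
Expected project duration μ = 44 hours. Critical path: A → E → I → J.

Variance along critical path = 1.000 + 5.444 + 13.444 + 9.000 = 28.889; σ = √28.889 = 5.375 hours.
Z = (39 − 44) / 5.375 = -0.930
P(T ≤ 39) = Φ(-0.930) ≈ 0.176

0.176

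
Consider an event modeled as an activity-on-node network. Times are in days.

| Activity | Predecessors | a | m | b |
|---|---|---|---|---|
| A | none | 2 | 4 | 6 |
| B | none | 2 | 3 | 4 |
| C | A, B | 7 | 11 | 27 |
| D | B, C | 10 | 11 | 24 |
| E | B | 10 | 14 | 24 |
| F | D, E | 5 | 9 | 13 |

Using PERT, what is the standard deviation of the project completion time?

te_A = (2 + 4·4 + 6)/6 = 24/6 = 4; σ²_A = ((6−2)/6)² = 0.444
te_B = (2 + 4·3 + 4)/6 = 18/6 = 3; σ²_B = ((4−2)/6)² = 0.111
te_C = (7 + 4·11 + 27)/6 = 78/6 = 13; σ²_C = ((27−7)/6)² = 11.111
te_D = (10 + 4·11 + 24)/6 = 78/6 = 13; σ²_D = ((24−10)/6)² = 5.444
te_E = (10 + 4·14 + 24)/6 = 90/6 = 15; σ²_E = ((24−10)/6)² = 5.444
te_F = (5 + 4·9 + 13)/6 = 54/6 = 9; σ²_F = ((13−5)/6)² = 1.778

Forward pass:
ES_A = 0; EF_A = 4
ES_B = 0; EF_B = 3
ES_C = max(EF_A=4, EF_B=3) = 4; EF_C = 4+13 = 17
ES_D = max(EF_B=3, EF_C=17) = 17; EF_D = 17+13 = 30
ES_E = 3; EF_E = 3+15 = 18
ES_F = max(EF_D=30, EF_E=18) = 30; EF_F = 30+9 = 39
Expected project duration μ = 39 days. Critical path: A → C → D → F.

Variance along critical path = 0.444 + 11.111 + 5.444 + 1.778 = 18.778
σ = √18.778 = 4.333 days

4.33 days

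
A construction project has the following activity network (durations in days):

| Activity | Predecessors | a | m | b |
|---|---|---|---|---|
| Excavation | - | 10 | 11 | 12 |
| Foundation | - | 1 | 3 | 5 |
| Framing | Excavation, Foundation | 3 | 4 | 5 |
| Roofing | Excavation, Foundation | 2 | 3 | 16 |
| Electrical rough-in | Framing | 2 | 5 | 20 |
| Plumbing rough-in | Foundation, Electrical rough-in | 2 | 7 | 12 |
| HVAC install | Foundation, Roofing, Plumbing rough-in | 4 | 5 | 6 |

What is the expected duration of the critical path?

34 days

te_Excavation = (10 + 4·11 + 12)/6 = 66/6 = 11
te_Foundation = (1 + 4·3 + 5)/6 = 18/6 = 3
te_Framing = (3 + 4·4 + 5)/6 = 24/6 = 4
te_Roofing = (2 + 4·3 + 16)/6 = 30/6 = 5
te_Electrical rough-in = (2 + 4·5 + 20)/6 = 42/6 = 7
te_Plumbing rough-in = (2 + 4·7 + 12)/6 = 42/6 = 7
te_HVAC install = (4 + 4·5 + 6)/6 = 30/6 = 5

Forward pass:
ES_Excavation = 0; EF_Excavation = 11
ES_Foundation = 0; EF_Foundation = 3
ES_Framing = max(EF_Excavation=11, EF_Foundation=3) = 11; EF_Framing = 11+4 = 15
ES_Roofing = max(EF_Excavation=11, EF_Foundation=3) = 11; EF_Roofing = 11+5 = 16
ES_Electrical rough-in = 15; EF_Electrical rough-in = 15+7 = 22
ES_Plumbing rough-in = max(EF_Foundation=3, EF_Electrical rough-in=22) = 22; EF_Plumbing rough-in = 22+7 = 29
ES_HVAC install = max(EF_Foundation=3, EF_Roofing=16, EF_Plumbing rough-in=29) = 29; EF_HVAC install = 29+5 = 34
Expected project duration μ = 34 days. Critical path: Excavation → Framing → Electrical rough-in → Plumbing rough-in → HVAC install.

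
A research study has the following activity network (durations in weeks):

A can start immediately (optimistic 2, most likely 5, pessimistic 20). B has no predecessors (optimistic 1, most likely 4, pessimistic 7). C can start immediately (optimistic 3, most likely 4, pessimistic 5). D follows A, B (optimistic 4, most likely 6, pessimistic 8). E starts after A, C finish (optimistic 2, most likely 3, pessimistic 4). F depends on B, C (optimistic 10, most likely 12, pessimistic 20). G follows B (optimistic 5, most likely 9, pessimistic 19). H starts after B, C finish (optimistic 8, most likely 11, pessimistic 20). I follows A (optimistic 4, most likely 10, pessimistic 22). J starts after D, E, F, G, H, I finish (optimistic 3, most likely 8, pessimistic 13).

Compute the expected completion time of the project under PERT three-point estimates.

26 weeks

te_A = (2 + 4·5 + 20)/6 = 42/6 = 7
te_B = (1 + 4·4 + 7)/6 = 24/6 = 4
te_C = (3 + 4·4 + 5)/6 = 24/6 = 4
te_D = (4 + 4·6 + 8)/6 = 36/6 = 6
te_E = (2 + 4·3 + 4)/6 = 18/6 = 3
te_F = (10 + 4·12 + 20)/6 = 78/6 = 13
te_G = (5 + 4·9 + 19)/6 = 60/6 = 10
te_H = (8 + 4·11 + 20)/6 = 72/6 = 12
te_I = (4 + 4·10 + 22)/6 = 66/6 = 11
te_J = (3 + 4·8 + 13)/6 = 48/6 = 8

Forward pass:
ES_A = 0; EF_A = 7
ES_B = 0; EF_B = 4
ES_C = 0; EF_C = 4
ES_D = max(EF_A=7, EF_B=4) = 7; EF_D = 7+6 = 13
ES_E = max(EF_A=7, EF_C=4) = 7; EF_E = 7+3 = 10
ES_F = max(EF_B=4, EF_C=4) = 4; EF_F = 4+13 = 17
ES_G = 4; EF_G = 4+10 = 14
ES_H = max(EF_B=4, EF_C=4) = 4; EF_H = 4+12 = 16
ES_I = 7; EF_I = 7+11 = 18
ES_J = max(EF_D=13, EF_E=10, EF_F=17, EF_G=14, EF_H=16, EF_I=18) = 18; EF_J = 18+8 = 26
Expected project duration μ = 26 weeks. Critical path: A → I → J.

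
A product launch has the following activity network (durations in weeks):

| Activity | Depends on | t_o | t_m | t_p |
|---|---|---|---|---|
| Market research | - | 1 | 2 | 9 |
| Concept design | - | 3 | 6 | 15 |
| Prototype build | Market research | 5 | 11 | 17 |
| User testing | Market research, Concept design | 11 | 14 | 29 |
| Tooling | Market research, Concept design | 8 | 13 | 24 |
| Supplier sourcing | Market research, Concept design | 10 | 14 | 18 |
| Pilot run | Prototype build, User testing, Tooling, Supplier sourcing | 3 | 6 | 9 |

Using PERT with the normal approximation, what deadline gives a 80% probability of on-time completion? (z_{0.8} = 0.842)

te_Market research = (1 + 4·2 + 9)/6 = 18/6 = 3; σ²_Market research = ((9−1)/6)² = 1.778
te_Concept design = (3 + 4·6 + 15)/6 = 42/6 = 7; σ²_Concept design = ((15−3)/6)² = 4.000
te_Prototype build = (5 + 4·11 + 17)/6 = 66/6 = 11; σ²_Prototype build = ((17−5)/6)² = 4.000
te_User testing = (11 + 4·14 + 29)/6 = 96/6 = 16; σ²_User testing = ((29−11)/6)² = 9.000
te_Tooling = (8 + 4·13 + 24)/6 = 84/6 = 14; σ²_Tooling = ((24−8)/6)² = 7.111
te_Supplier sourcing = (10 + 4·14 + 18)/6 = 84/6 = 14; σ²_Supplier sourcing = ((18−10)/6)² = 1.778
te_Pilot run = (3 + 4·6 + 9)/6 = 36/6 = 6; σ²_Pilot run = ((9−3)/6)² = 1.000

Forward pass:
ES_Market research = 0; EF_Market research = 3
ES_Concept design = 0; EF_Concept design = 7
ES_Prototype build = 3; EF_Prototype build = 3+11 = 14
ES_User testing = max(EF_Market research=3, EF_Concept design=7) = 7; EF_User testing = 7+16 = 23
ES_Tooling = max(EF_Market research=3, EF_Concept design=7) = 7; EF_Tooling = 7+14 = 21
ES_Supplier sourcing = max(EF_Market research=3, EF_Concept design=7) = 7; EF_Supplier sourcing = 7+14 = 21
ES_Pilot run = max(EF_Prototype build=14, EF_User testing=23, EF_Tooling=21, EF_Supplier sourcing=21) = 23; EF_Pilot run = 23+6 = 29
Expected project duration μ = 29 weeks. Critical path: Concept design → User testing → Pilot run.

Variance along critical path = 4.000 + 9.000 + 1.000 = 14.000; σ = 3.742 weeks.
D = μ + z·σ = 29 + 0.842·3.742 = 32.2 weeks

32.2 weeks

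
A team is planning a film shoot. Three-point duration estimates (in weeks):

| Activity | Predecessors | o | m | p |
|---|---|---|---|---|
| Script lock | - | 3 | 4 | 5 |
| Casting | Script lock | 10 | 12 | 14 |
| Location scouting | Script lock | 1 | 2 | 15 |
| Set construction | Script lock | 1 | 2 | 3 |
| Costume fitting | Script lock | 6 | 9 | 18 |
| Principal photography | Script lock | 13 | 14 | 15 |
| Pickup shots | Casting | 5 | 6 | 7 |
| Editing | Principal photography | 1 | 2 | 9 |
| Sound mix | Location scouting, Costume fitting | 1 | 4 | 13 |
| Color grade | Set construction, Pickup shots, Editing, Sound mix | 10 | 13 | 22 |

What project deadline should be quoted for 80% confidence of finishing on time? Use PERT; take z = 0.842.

te_Script lock = (3 + 4·4 + 5)/6 = 24/6 = 4; σ²_Script lock = ((5−3)/6)² = 0.111
te_Casting = (10 + 4·12 + 14)/6 = 72/6 = 12; σ²_Casting = ((14−10)/6)² = 0.444
te_Location scouting = (1 + 4·2 + 15)/6 = 24/6 = 4; σ²_Location scouting = ((15−1)/6)² = 5.444
te_Set construction = (1 + 4·2 + 3)/6 = 12/6 = 2; σ²_Set construction = ((3−1)/6)² = 0.111
te_Costume fitting = (6 + 4·9 + 18)/6 = 60/6 = 10; σ²_Costume fitting = ((18−6)/6)² = 4.000
te_Principal photography = (13 + 4·14 + 15)/6 = 84/6 = 14; σ²_Principal photography = ((15−13)/6)² = 0.111
te_Pickup shots = (5 + 4·6 + 7)/6 = 36/6 = 6; σ²_Pickup shots = ((7−5)/6)² = 0.111
te_Editing = (1 + 4·2 + 9)/6 = 18/6 = 3; σ²_Editing = ((9−1)/6)² = 1.778
te_Sound mix = (1 + 4·4 + 13)/6 = 30/6 = 5; σ²_Sound mix = ((13−1)/6)² = 4.000
te_Color grade = (10 + 4·13 + 22)/6 = 84/6 = 14; σ²_Color grade = ((22−10)/6)² = 4.000

Forward pass:
ES_Script lock = 0; EF_Script lock = 4
ES_Casting = 4; EF_Casting = 4+12 = 16
ES_Location scouting = 4; EF_Location scouting = 4+4 = 8
ES_Set construction = 4; EF_Set construction = 4+2 = 6
ES_Costume fitting = 4; EF_Costume fitting = 4+10 = 14
ES_Principal photography = 4; EF_Principal photography = 4+14 = 18
ES_Pickup shots = 16; EF_Pickup shots = 16+6 = 22
ES_Editing = 18; EF_Editing = 18+3 = 21
ES_Sound mix = max(EF_Location scouting=8, EF_Costume fitting=14) = 14; EF_Sound mix = 14+5 = 19
ES_Color grade = max(EF_Set construction=6, EF_Pickup shots=22, EF_Editing=21, EF_Sound mix=19) = 22; EF_Color grade = 22+14 = 36
Expected project duration μ = 36 weeks. Critical path: Script lock → Casting → Pickup shots → Color grade.

Variance along critical path = 0.111 + 0.444 + 0.111 + 4.000 = 4.667; σ = 2.160 weeks.
D = μ + z·σ = 36 + 0.842·2.160 = 37.8 weeks

37.8 weeks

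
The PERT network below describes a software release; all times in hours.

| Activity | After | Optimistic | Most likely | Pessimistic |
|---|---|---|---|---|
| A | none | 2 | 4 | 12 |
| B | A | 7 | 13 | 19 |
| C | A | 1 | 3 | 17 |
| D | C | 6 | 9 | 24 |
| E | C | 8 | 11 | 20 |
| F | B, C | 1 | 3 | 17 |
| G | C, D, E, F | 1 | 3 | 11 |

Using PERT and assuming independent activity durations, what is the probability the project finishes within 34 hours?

0.957

te_A = (2 + 4·4 + 12)/6 = 30/6 = 5; σ²_A = ((12−2)/6)² = 2.778
te_B = (7 + 4·13 + 19)/6 = 78/6 = 13; σ²_B = ((19−7)/6)² = 4.000
te_C = (1 + 4·3 + 17)/6 = 30/6 = 5; σ²_C = ((17−1)/6)² = 7.111
te_D = (6 + 4·9 + 24)/6 = 66/6 = 11; σ²_D = ((24−6)/6)² = 9.000
te_E = (8 + 4·11 + 20)/6 = 72/6 = 12; σ²_E = ((20−8)/6)² = 4.000
te_F = (1 + 4·3 + 17)/6 = 30/6 = 5; σ²_F = ((17−1)/6)² = 7.111
te_G = (1 + 4·3 + 11)/6 = 24/6 = 4; σ²_G = ((11−1)/6)² = 2.778

Forward pass:
ES_A = 0; EF_A = 5
ES_B = 5; EF_B = 5+13 = 18
ES_C = 5; EF_C = 5+5 = 10
ES_D = 10; EF_D = 10+11 = 21
ES_E = 10; EF_E = 10+12 = 22
ES_F = max(EF_B=18, EF_C=10) = 18; EF_F = 18+5 = 23
ES_G = max(EF_C=10, EF_D=21, EF_E=22, EF_F=23) = 23; EF_G = 23+4 = 27
Expected project duration μ = 27 hours. Critical path: A → B → F → G.

Variance along critical path = 2.778 + 4.000 + 7.111 + 2.778 = 16.667; σ = √16.667 = 4.082 hours.
Z = (34 − 27) / 4.082 = 1.715
P(T ≤ 34) = Φ(1.715) ≈ 0.957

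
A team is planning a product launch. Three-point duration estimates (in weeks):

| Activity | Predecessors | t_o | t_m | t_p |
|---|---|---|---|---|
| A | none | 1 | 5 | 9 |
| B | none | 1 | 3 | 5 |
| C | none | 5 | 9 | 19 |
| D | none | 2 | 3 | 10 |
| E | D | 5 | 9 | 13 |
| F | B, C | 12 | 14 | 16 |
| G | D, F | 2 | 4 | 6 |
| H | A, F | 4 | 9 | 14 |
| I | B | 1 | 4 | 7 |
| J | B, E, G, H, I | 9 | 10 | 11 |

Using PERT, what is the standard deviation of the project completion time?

2.96 weeks

te_A = (1 + 4·5 + 9)/6 = 30/6 = 5; σ²_A = ((9−1)/6)² = 1.778
te_B = (1 + 4·3 + 5)/6 = 18/6 = 3; σ²_B = ((5−1)/6)² = 0.444
te_C = (5 + 4·9 + 19)/6 = 60/6 = 10; σ²_C = ((19−5)/6)² = 5.444
te_D = (2 + 4·3 + 10)/6 = 24/6 = 4; σ²_D = ((10−2)/6)² = 1.778
te_E = (5 + 4·9 + 13)/6 = 54/6 = 9; σ²_E = ((13−5)/6)² = 1.778
te_F = (12 + 4·14 + 16)/6 = 84/6 = 14; σ²_F = ((16−12)/6)² = 0.444
te_G = (2 + 4·4 + 6)/6 = 24/6 = 4; σ²_G = ((6−2)/6)² = 0.444
te_H = (4 + 4·9 + 14)/6 = 54/6 = 9; σ²_H = ((14−4)/6)² = 2.778
te_I = (1 + 4·4 + 7)/6 = 24/6 = 4; σ²_I = ((7−1)/6)² = 1.000
te_J = (9 + 4·10 + 11)/6 = 60/6 = 10; σ²_J = ((11−9)/6)² = 0.111

Forward pass:
ES_A = 0; EF_A = 5
ES_B = 0; EF_B = 3
ES_C = 0; EF_C = 10
ES_D = 0; EF_D = 4
ES_E = 4; EF_E = 4+9 = 13
ES_F = max(EF_B=3, EF_C=10) = 10; EF_F = 10+14 = 24
ES_G = max(EF_D=4, EF_F=24) = 24; EF_G = 24+4 = 28
ES_H = max(EF_A=5, EF_F=24) = 24; EF_H = 24+9 = 33
ES_I = 3; EF_I = 3+4 = 7
ES_J = max(EF_B=3, EF_E=13, EF_G=28, EF_H=33, EF_I=7) = 33; EF_J = 33+10 = 43
Expected project duration μ = 43 weeks. Critical path: C → F → H → J.

Variance along critical path = 5.444 + 0.444 + 2.778 + 0.111 = 8.778
σ = √8.778 = 2.963 weeks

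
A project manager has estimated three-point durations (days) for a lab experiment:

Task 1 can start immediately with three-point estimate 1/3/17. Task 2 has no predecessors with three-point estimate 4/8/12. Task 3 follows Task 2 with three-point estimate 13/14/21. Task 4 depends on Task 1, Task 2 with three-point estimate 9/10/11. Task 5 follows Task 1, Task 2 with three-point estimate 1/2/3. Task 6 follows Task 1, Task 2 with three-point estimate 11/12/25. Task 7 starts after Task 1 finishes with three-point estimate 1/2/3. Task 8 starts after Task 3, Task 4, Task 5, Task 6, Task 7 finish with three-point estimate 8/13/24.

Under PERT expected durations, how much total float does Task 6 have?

1 days

te_Task 1 = (1 + 4·3 + 17)/6 = 30/6 = 5
te_Task 2 = (4 + 4·8 + 12)/6 = 48/6 = 8
te_Task 3 = (13 + 4·14 + 21)/6 = 90/6 = 15
te_Task 4 = (9 + 4·10 + 11)/6 = 60/6 = 10
te_Task 5 = (1 + 4·2 + 3)/6 = 12/6 = 2
te_Task 6 = (11 + 4·12 + 25)/6 = 84/6 = 14
te_Task 7 = (1 + 4·2 + 3)/6 = 12/6 = 2
te_Task 8 = (8 + 4·13 + 24)/6 = 84/6 = 14

Forward pass:
ES_Task 1 = 0; EF_Task 1 = 5
ES_Task 2 = 0; EF_Task 2 = 8
ES_Task 3 = 8; EF_Task 3 = 8+15 = 23
ES_Task 4 = max(EF_Task 1=5, EF_Task 2=8) = 8; EF_Task 4 = 8+10 = 18
ES_Task 5 = max(EF_Task 1=5, EF_Task 2=8) = 8; EF_Task 5 = 8+2 = 10
ES_Task 6 = max(EF_Task 1=5, EF_Task 2=8) = 8; EF_Task 6 = 8+14 = 22
ES_Task 7 = 5; EF_Task 7 = 5+2 = 7
ES_Task 8 = max(EF_Task 3=23, EF_Task 4=18, EF_Task 5=10, EF_Task 6=22, EF_Task 7=7) = 23; EF_Task 8 = 23+14 = 37
Expected project duration μ = 37 days. Critical path: Task 2 → Task 3 → Task 8.

Backward pass:
LF_Task 8 = 37; LS_Task 8 = 37−14 = 23
LF_Task 7 = LS_Task 8 = 23; LS_Task 7 = 23−2 = 21
LF_Task 6 = LS_Task 8 = 23; LS_Task 6 = 23−14 = 9
LF_Task 5 = LS_Task 8 = 23; LS_Task 5 = 23−2 = 21
LF_Task 4 = LS_Task 8 = 23; LS_Task 4 = 23−10 = 13
LF_Task 3 = LS_Task 8 = 23; LS_Task 3 = 23−15 = 8
LF_Task 2 = min(LS_Task 3=8, LS_Task 4=13, LS_Task 5=21, LS_Task 6=9) = 8; LS_Task 2 = 8−8 = 0
LF_Task 1 = min(LS_Task 4=13, LS_Task 5=21, LS_Task 6=9, LS_Task 7=21) = 9; LS_Task 1 = 9−5 = 4
Slack_Task 6 = LS_Task 6 − ES_Task 6 = 9 − 8 = 1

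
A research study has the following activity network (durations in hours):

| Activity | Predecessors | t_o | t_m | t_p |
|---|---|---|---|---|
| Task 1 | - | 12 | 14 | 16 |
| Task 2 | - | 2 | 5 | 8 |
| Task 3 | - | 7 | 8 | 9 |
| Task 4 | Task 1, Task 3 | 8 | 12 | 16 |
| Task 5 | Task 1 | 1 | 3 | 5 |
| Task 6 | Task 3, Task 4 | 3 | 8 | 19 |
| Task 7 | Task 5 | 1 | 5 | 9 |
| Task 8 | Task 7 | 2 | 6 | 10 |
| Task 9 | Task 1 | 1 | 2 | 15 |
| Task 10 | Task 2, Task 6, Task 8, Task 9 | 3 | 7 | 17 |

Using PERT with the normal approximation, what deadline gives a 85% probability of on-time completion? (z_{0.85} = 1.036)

te_Task 1 = (12 + 4·14 + 16)/6 = 84/6 = 14; σ²_Task 1 = ((16−12)/6)² = 0.444
te_Task 2 = (2 + 4·5 + 8)/6 = 30/6 = 5; σ²_Task 2 = ((8−2)/6)² = 1.000
te_Task 3 = (7 + 4·8 + 9)/6 = 48/6 = 8; σ²_Task 3 = ((9−7)/6)² = 0.111
te_Task 4 = (8 + 4·12 + 16)/6 = 72/6 = 12; σ²_Task 4 = ((16−8)/6)² = 1.778
te_Task 5 = (1 + 4·3 + 5)/6 = 18/6 = 3; σ²_Task 5 = ((5−1)/6)² = 0.444
te_Task 6 = (3 + 4·8 + 19)/6 = 54/6 = 9; σ²_Task 6 = ((19−3)/6)² = 7.111
te_Task 7 = (1 + 4·5 + 9)/6 = 30/6 = 5; σ²_Task 7 = ((9−1)/6)² = 1.778
te_Task 8 = (2 + 4·6 + 10)/6 = 36/6 = 6; σ²_Task 8 = ((10−2)/6)² = 1.778
te_Task 9 = (1 + 4·2 + 15)/6 = 24/6 = 4; σ²_Task 9 = ((15−1)/6)² = 5.444
te_Task 10 = (3 + 4·7 + 17)/6 = 48/6 = 8; σ²_Task 10 = ((17−3)/6)² = 5.444

Forward pass:
ES_Task 1 = 0; EF_Task 1 = 14
ES_Task 2 = 0; EF_Task 2 = 5
ES_Task 3 = 0; EF_Task 3 = 8
ES_Task 4 = max(EF_Task 1=14, EF_Task 3=8) = 14; EF_Task 4 = 14+12 = 26
ES_Task 5 = 14; EF_Task 5 = 14+3 = 17
ES_Task 6 = max(EF_Task 3=8, EF_Task 4=26) = 26; EF_Task 6 = 26+9 = 35
ES_Task 7 = 17; EF_Task 7 = 17+5 = 22
ES_Task 8 = 22; EF_Task 8 = 22+6 = 28
ES_Task 9 = 14; EF_Task 9 = 14+4 = 18
ES_Task 10 = max(EF_Task 2=5, EF_Task 6=35, EF_Task 8=28, EF_Task 9=18) = 35; EF_Task 10 = 35+8 = 43
Expected project duration μ = 43 hours. Critical path: Task 1 → Task 4 → Task 6 → Task 10.

Variance along critical path = 0.444 + 1.778 + 7.111 + 5.444 = 14.778; σ = 3.844 hours.
D = μ + z·σ = 43 + 1.036·3.844 = 47.0 hours

47.0 hours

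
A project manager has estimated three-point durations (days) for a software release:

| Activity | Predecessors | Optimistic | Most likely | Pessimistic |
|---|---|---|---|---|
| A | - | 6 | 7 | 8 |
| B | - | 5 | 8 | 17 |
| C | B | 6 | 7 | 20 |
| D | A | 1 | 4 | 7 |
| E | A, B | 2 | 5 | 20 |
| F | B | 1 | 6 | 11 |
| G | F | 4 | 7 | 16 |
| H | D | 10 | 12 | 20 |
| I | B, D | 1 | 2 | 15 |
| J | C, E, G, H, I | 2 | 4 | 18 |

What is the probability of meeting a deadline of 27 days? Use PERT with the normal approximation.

te_A = (6 + 4·7 + 8)/6 = 42/6 = 7; σ²_A = ((8−6)/6)² = 0.111
te_B = (5 + 4·8 + 17)/6 = 54/6 = 9; σ²_B = ((17−5)/6)² = 4.000
te_C = (6 + 4·7 + 20)/6 = 54/6 = 9; σ²_C = ((20−6)/6)² = 5.444
te_D = (1 + 4·4 + 7)/6 = 24/6 = 4; σ²_D = ((7−1)/6)² = 1.000
te_E = (2 + 4·5 + 20)/6 = 42/6 = 7; σ²_E = ((20−2)/6)² = 9.000
te_F = (1 + 4·6 + 11)/6 = 36/6 = 6; σ²_F = ((11−1)/6)² = 2.778
te_G = (4 + 4·7 + 16)/6 = 48/6 = 8; σ²_G = ((16−4)/6)² = 4.000
te_H = (10 + 4·12 + 20)/6 = 78/6 = 13; σ²_H = ((20−10)/6)² = 2.778
te_I = (1 + 4·2 + 15)/6 = 24/6 = 4; σ²_I = ((15−1)/6)² = 5.444
te_J = (2 + 4·4 + 18)/6 = 36/6 = 6; σ²_J = ((18−2)/6)² = 7.111

Forward pass:
ES_A = 0; EF_A = 7
ES_B = 0; EF_B = 9
ES_C = 9; EF_C = 9+9 = 18
ES_D = 7; EF_D = 7+4 = 11
ES_E = max(EF_A=7, EF_B=9) = 9; EF_E = 9+7 = 16
ES_F = 9; EF_F = 9+6 = 15
ES_G = 15; EF_G = 15+8 = 23
ES_H = 11; EF_H = 11+13 = 24
ES_I = max(EF_B=9, EF_D=11) = 11; EF_I = 11+4 = 15
ES_J = max(EF_C=18, EF_E=16, EF_G=23, EF_H=24, EF_I=15) = 24; EF_J = 24+6 = 30
Expected project duration μ = 30 days. Critical path: A → D → H → J.

Variance along critical path = 0.111 + 1.000 + 2.778 + 7.111 = 11.000; σ = √11.000 = 3.317 days.
Z = (27 − 30) / 3.317 = -0.905
P(T ≤ 27) = Φ(-0.905) ≈ 0.183

0.183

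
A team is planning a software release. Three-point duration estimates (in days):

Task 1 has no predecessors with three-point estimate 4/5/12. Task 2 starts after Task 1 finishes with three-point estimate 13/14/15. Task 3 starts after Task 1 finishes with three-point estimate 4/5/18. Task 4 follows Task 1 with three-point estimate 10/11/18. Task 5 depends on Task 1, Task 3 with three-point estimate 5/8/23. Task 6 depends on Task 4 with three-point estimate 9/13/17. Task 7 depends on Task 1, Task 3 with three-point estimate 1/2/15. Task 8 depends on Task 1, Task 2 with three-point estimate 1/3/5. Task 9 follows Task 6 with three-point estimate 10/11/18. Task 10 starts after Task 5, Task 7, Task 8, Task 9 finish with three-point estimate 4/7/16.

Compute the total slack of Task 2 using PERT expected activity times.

te_Task 1 = (4 + 4·5 + 12)/6 = 36/6 = 6
te_Task 2 = (13 + 4·14 + 15)/6 = 84/6 = 14
te_Task 3 = (4 + 4·5 + 18)/6 = 42/6 = 7
te_Task 4 = (10 + 4·11 + 18)/6 = 72/6 = 12
te_Task 5 = (5 + 4·8 + 23)/6 = 60/6 = 10
te_Task 6 = (9 + 4·13 + 17)/6 = 78/6 = 13
te_Task 7 = (1 + 4·2 + 15)/6 = 24/6 = 4
te_Task 8 = (1 + 4·3 + 5)/6 = 18/6 = 3
te_Task 9 = (10 + 4·11 + 18)/6 = 72/6 = 12
te_Task 10 = (4 + 4·7 + 16)/6 = 48/6 = 8

Forward pass:
ES_Task 1 = 0; EF_Task 1 = 6
ES_Task 2 = 6; EF_Task 2 = 6+14 = 20
ES_Task 3 = 6; EF_Task 3 = 6+7 = 13
ES_Task 4 = 6; EF_Task 4 = 6+12 = 18
ES_Task 5 = max(EF_Task 1=6, EF_Task 3=13) = 13; EF_Task 5 = 13+10 = 23
ES_Task 6 = 18; EF_Task 6 = 18+13 = 31
ES_Task 7 = max(EF_Task 1=6, EF_Task 3=13) = 13; EF_Task 7 = 13+4 = 17
ES_Task 8 = max(EF_Task 1=6, EF_Task 2=20) = 20; EF_Task 8 = 20+3 = 23
ES_Task 9 = 31; EF_Task 9 = 31+12 = 43
ES_Task 10 = max(EF_Task 5=23, EF_Task 7=17, EF_Task 8=23, EF_Task 9=43) = 43; EF_Task 10 = 43+8 = 51
Expected project duration μ = 51 days. Critical path: Task 1 → Task 4 → Task 6 → Task 9 → Task 10.

Backward pass:
LF_Task 10 = 51; LS_Task 10 = 51−8 = 43
LF_Task 9 = LS_Task 10 = 43; LS_Task 9 = 43−12 = 31
LF_Task 8 = LS_Task 10 = 43; LS_Task 8 = 43−3 = 40
LF_Task 7 = LS_Task 10 = 43; LS_Task 7 = 43−4 = 39
LF_Task 6 = LS_Task 9 = 31; LS_Task 6 = 31−13 = 18
LF_Task 5 = LS_Task 10 = 43; LS_Task 5 = 43−10 = 33
LF_Task 4 = LS_Task 6 = 18; LS_Task 4 = 18−12 = 6
LF_Task 3 = min(LS_Task 5=33, LS_Task 7=39) = 33; LS_Task 3 = 33−7 = 26
LF_Task 2 = LS_Task 8 = 40; LS_Task 2 = 40−14 = 26
LF_Task 1 = min(LS_Task 2=26, LS_Task 3=26, LS_Task 4=6, LS_Task 5=33, LS_Task 7=39, LS_Task 8=40) = 6; LS_Task 1 = 6−6 = 0
Slack_Task 2 = LS_Task 2 − ES_Task 2 = 26 − 6 = 20

20 days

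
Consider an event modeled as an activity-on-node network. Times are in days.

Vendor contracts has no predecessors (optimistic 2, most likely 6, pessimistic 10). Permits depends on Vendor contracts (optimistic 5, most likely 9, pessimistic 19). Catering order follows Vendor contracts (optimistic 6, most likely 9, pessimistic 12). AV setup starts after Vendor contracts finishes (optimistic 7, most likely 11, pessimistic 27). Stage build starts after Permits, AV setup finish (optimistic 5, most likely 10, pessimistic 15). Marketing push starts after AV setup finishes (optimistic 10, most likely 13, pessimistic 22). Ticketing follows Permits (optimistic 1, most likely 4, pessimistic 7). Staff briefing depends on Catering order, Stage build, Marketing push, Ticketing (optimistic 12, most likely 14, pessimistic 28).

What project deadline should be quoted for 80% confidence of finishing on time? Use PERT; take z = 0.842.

53.1 days

te_Vendor contracts = (2 + 4·6 + 10)/6 = 36/6 = 6; σ²_Vendor contracts = ((10−2)/6)² = 1.778
te_Permits = (5 + 4·9 + 19)/6 = 60/6 = 10; σ²_Permits = ((19−5)/6)² = 5.444
te_Catering order = (6 + 4·9 + 12)/6 = 54/6 = 9; σ²_Catering order = ((12−6)/6)² = 1.000
te_AV setup = (7 + 4·11 + 27)/6 = 78/6 = 13; σ²_AV setup = ((27−7)/6)² = 11.111
te_Stage build = (5 + 4·10 + 15)/6 = 60/6 = 10; σ²_Stage build = ((15−5)/6)² = 2.778
te_Marketing push = (10 + 4·13 + 22)/6 = 84/6 = 14; σ²_Marketing push = ((22−10)/6)² = 4.000
te_Ticketing = (1 + 4·4 + 7)/6 = 24/6 = 4; σ²_Ticketing = ((7−1)/6)² = 1.000
te_Staff briefing = (12 + 4·14 + 28)/6 = 96/6 = 16; σ²_Staff briefing = ((28−12)/6)² = 7.111

Forward pass:
ES_Vendor contracts = 0; EF_Vendor contracts = 6
ES_Permits = 6; EF_Permits = 6+10 = 16
ES_Catering order = 6; EF_Catering order = 6+9 = 15
ES_AV setup = 6; EF_AV setup = 6+13 = 19
ES_Stage build = max(EF_Permits=16, EF_AV setup=19) = 19; EF_Stage build = 19+10 = 29
ES_Marketing push = 19; EF_Marketing push = 19+14 = 33
ES_Ticketing = 16; EF_Ticketing = 16+4 = 20
ES_Staff briefing = max(EF_Catering order=15, EF_Stage build=29, EF_Marketing push=33, EF_Ticketing=20) = 33; EF_Staff briefing = 33+16 = 49
Expected project duration μ = 49 days. Critical path: Vendor contracts → AV setup → Marketing push → Staff briefing.

Variance along critical path = 1.778 + 11.111 + 4.000 + 7.111 = 24.000; σ = 4.899 days.
D = μ + z·σ = 49 + 0.842·4.899 = 53.1 days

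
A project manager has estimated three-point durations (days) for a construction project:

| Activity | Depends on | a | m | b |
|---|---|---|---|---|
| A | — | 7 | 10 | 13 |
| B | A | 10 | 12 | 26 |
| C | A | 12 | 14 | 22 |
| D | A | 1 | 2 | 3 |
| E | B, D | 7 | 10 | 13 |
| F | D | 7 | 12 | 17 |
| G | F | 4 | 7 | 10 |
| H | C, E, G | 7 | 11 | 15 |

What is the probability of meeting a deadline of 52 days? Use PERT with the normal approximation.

0.983

te_A = (7 + 4·10 + 13)/6 = 60/6 = 10; σ²_A = ((13−7)/6)² = 1.000
te_B = (10 + 4·12 + 26)/6 = 84/6 = 14; σ²_B = ((26−10)/6)² = 7.111
te_C = (12 + 4·14 + 22)/6 = 90/6 = 15; σ²_C = ((22−12)/6)² = 2.778
te_D = (1 + 4·2 + 3)/6 = 12/6 = 2; σ²_D = ((3−1)/6)² = 0.111
te_E = (7 + 4·10 + 13)/6 = 60/6 = 10; σ²_E = ((13−7)/6)² = 1.000
te_F = (7 + 4·12 + 17)/6 = 72/6 = 12; σ²_F = ((17−7)/6)² = 2.778
te_G = (4 + 4·7 + 10)/6 = 42/6 = 7; σ²_G = ((10−4)/6)² = 1.000
te_H = (7 + 4·11 + 15)/6 = 66/6 = 11; σ²_H = ((15−7)/6)² = 1.778

Forward pass:
ES_A = 0; EF_A = 10
ES_B = 10; EF_B = 10+14 = 24
ES_C = 10; EF_C = 10+15 = 25
ES_D = 10; EF_D = 10+2 = 12
ES_E = max(EF_B=24, EF_D=12) = 24; EF_E = 24+10 = 34
ES_F = 12; EF_F = 12+12 = 24
ES_G = 24; EF_G = 24+7 = 31
ES_H = max(EF_C=25, EF_E=34, EF_G=31) = 34; EF_H = 34+11 = 45
Expected project duration μ = 45 days. Critical path: A → B → E → H.

Variance along critical path = 1.000 + 7.111 + 1.000 + 1.778 = 10.889; σ = √10.889 = 3.300 days.
Z = (52 − 45) / 3.300 = 2.121
P(T ≤ 52) = Φ(2.121) ≈ 0.983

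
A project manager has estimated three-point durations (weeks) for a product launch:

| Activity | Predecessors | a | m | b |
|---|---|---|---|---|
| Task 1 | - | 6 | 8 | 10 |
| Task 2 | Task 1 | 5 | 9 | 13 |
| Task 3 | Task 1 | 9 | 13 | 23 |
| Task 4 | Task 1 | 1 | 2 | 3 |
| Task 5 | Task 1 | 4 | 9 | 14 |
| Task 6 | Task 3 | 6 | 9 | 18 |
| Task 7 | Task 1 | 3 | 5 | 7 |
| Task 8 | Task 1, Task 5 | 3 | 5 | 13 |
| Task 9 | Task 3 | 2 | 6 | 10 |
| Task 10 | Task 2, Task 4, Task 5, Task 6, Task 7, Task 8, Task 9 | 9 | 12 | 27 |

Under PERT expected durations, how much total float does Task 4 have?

te_Task 1 = (6 + 4·8 + 10)/6 = 48/6 = 8
te_Task 2 = (5 + 4·9 + 13)/6 = 54/6 = 9
te_Task 3 = (9 + 4·13 + 23)/6 = 84/6 = 14
te_Task 4 = (1 + 4·2 + 3)/6 = 12/6 = 2
te_Task 5 = (4 + 4·9 + 14)/6 = 54/6 = 9
te_Task 6 = (6 + 4·9 + 18)/6 = 60/6 = 10
te_Task 7 = (3 + 4·5 + 7)/6 = 30/6 = 5
te_Task 8 = (3 + 4·5 + 13)/6 = 36/6 = 6
te_Task 9 = (2 + 4·6 + 10)/6 = 36/6 = 6
te_Task 10 = (9 + 4·12 + 27)/6 = 84/6 = 14

Forward pass:
ES_Task 1 = 0; EF_Task 1 = 8
ES_Task 2 = 8; EF_Task 2 = 8+9 = 17
ES_Task 3 = 8; EF_Task 3 = 8+14 = 22
ES_Task 4 = 8; EF_Task 4 = 8+2 = 10
ES_Task 5 = 8; EF_Task 5 = 8+9 = 17
ES_Task 6 = 22; EF_Task 6 = 22+10 = 32
ES_Task 7 = 8; EF_Task 7 = 8+5 = 13
ES_Task 8 = max(EF_Task 1=8, EF_Task 5=17) = 17; EF_Task 8 = 17+6 = 23
ES_Task 9 = 22; EF_Task 9 = 22+6 = 28
ES_Task 10 = max(EF_Task 2=17, EF_Task 4=10, EF_Task 5=17, EF_Task 6=32, EF_Task 7=13, EF_Task 8=23, EF_Task 9=28) = 32; EF_Task 10 = 32+14 = 46
Expected project duration μ = 46 weeks. Critical path: Task 1 → Task 3 → Task 6 → Task 10.

Backward pass:
LF_Task 10 = 46; LS_Task 10 = 46−14 = 32
LF_Task 9 = LS_Task 10 = 32; LS_Task 9 = 32−6 = 26
LF_Task 8 = LS_Task 10 = 32; LS_Task 8 = 32−6 = 26
LF_Task 7 = LS_Task 10 = 32; LS_Task 7 = 32−5 = 27
LF_Task 6 = LS_Task 10 = 32; LS_Task 6 = 32−10 = 22
LF_Task 5 = min(LS_Task 8=26, LS_Task 10=32) = 26; LS_Task 5 = 26−9 = 17
LF_Task 4 = LS_Task 10 = 32; LS_Task 4 = 32−2 = 30
LF_Task 3 = min(LS_Task 6=22, LS_Task 9=26) = 22; LS_Task 3 = 22−14 = 8
LF_Task 2 = LS_Task 10 = 32; LS_Task 2 = 32−9 = 23
LF_Task 1 = min(LS_Task 2=23, LS_Task 3=8, LS_Task 4=30, LS_Task 5=17, LS_Task 7=27, LS_Task 8=26) = 8; LS_Task 1 = 8−8 = 0
Slack_Task 4 = LS_Task 4 − ES_Task 4 = 30 − 8 = 22

22 weeks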